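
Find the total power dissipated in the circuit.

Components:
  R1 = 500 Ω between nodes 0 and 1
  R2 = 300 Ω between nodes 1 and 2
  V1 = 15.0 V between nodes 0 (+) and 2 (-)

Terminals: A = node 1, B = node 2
Nodal analysis, taking node 2 as the 0 V reference.
Source V1 fixes V_0 = 15 V.
KCL at each unknown node (sum of currents leaving = 0; resistances in Ω):
  Node 1: (V_1 - 15)/500 + (V_1 - 0)/300 = 0
Collecting terms: 0.005333 × V_1 = 0.03  =>  V_1 = 5.625 V
Power in each resistor, P = (ΔV)²/R:
  P_R1 = (15 - 5.625)²/500 = 0.1758 W
  P_R2 = (5.625 - 0)²/300 = 0.1055 W
P_total = P_R1 + P_R2 = 0.2812 W

Final answer: 0.2812 W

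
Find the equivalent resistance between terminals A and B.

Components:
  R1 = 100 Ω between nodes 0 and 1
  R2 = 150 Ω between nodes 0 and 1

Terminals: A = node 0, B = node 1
Reduce the network between node 0 (A) and node 1 (B) by series/parallel combination:
  Rp1 = R1 ‖ R2 (parallel, both between nodes 0 and 1) = 1/(1/100 + 1/150) = 60 Ω
R_eq = 60 Ω

Final answer: 60 Ω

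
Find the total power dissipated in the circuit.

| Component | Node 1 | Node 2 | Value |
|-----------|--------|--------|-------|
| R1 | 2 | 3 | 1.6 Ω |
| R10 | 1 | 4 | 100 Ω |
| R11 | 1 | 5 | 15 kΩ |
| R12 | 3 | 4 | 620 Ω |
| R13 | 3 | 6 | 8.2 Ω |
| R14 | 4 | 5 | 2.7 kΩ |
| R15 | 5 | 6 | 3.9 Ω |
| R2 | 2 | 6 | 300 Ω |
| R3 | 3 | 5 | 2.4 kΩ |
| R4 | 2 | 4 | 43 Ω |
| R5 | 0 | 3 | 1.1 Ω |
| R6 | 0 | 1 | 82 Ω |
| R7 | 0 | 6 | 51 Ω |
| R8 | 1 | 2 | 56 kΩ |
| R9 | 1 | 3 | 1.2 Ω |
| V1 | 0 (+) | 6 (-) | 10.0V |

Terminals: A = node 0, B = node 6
Nodal analysis, taking node 6 as the 0 V reference.
Source V1 fixes V_0 = 10 V.
KCL at each unknown node (sum of currents leaving = 0; resistances in Ω):
  Node 1: (V_1 - 10)/82 + (V_1 - V_2)/56000 + (V_1 - V_3)/1.2 + (V_1 - V_4)/100 + (V_1 - V_5)/15000 = 0
  Node 2: (V_2 - V_3)/1.6 + (V_2 - 0)/300 + (V_2 - V_4)/43 + (V_2 - V_1)/56000 = 0
  Node 3: (V_3 - V_2)/1.6 + (V_3 - V_5)/2400 + (V_3 - 10)/1.1 + (V_3 - V_1)/1.2 + (V_3 - V_4)/620 + (V_3 - 0)/8.2 = 0
  Node 4: (V_4 - V_2)/43 + (V_4 - V_1)/100 + (V_4 - V_3)/620 + (V_4 - V_5)/2700 = 0
  Node 5: (V_5 - V_3)/2400 + (V_5 - V_1)/15000 + (V_5 - V_4)/2700 + (V_5 - 0)/3.9 = 0
Collecting terms (coefficients in siemens):
  0.8556·V_1 - 0.00001786·V_2 - 0.8333·V_3 - 0.01·V_4 - 0.00006667·V_5 = 0.122
  0.6516·V_2 - 0.00001786·V_1 - 0.625·V_3 - 0.02326·V_4 = 0
  2.491·V_3 - 0.8333·V_1 - 0.625·V_2 - 0.001613·V_4 - 0.0004167·V_5 = 9.091
  0.03524·V_4 - 0.01·V_1 - 0.02326·V_2 - 0.001613·V_3 - 0.0003704·V_5 = 0
  0.2573·V_5 - 0.00006667·V_1 - 0.0004167·V_3 - 0.0003704·V_4 = 0
Solving these 5 simultaneous equations (Gaussian elimination) gives:
  V_1 = 8.811 V, V_2 = 8.746 V, V_3 = 8.796 V, V_4 = 8.675 V
  V_5 = 0.02902 V
Power in each resistor, P = (ΔV)²/R:
  P_R1 = (8.746 - 8.796)²/1.6 = 0.001519 W
  P_R2 = (8.746 - 0)²/300 = 0.255 W
  P_R3 = (8.796 - 0.02902)²/2400 = 0.03202 W
  P_R4 = (8.746 - 8.675)²/43 = 0.0001176 W
  P_R5 = (10 - 8.796)²/1.1 = 1.318 W
  P_R6 = (10 - 8.811)²/82 = 0.01724 W
  P_R7 = (10 - 0)²/51 = 1.961 W
  P_R8 = (8.811 - 8.746)²/56000 = 0.00000007398 W
  P_R9 = (8.811 - 8.796)²/1.2 = 0.0001893 W
  P_R10 = (8.811 - 8.675)²/100 = 0.0001835 W
  P_R11 = (8.811 - 0.02902)²/15000 = 0.005141 W
  P_R12 = (8.796 - 8.675)²/620 = 0.00002338 W
  P_R13 = (8.796 - 0)²/8.2 = 9.435 W
  P_R14 = (8.675 - 0.02902)²/2700 = 0.02769 W
  P_R15 = (0.02902 - 0)²/3.9 = 0.0002159 W
P_total = P_R1 + P_R2 + P_R3 + P_R4 + P_R5 + P_R6 + P_R7 + P_R8 + P_R9 + P_R10 + P_R11 + P_R12 + P_R13 + P_R14 + P_R15 = 13.05 W

Final answer: 13.05 W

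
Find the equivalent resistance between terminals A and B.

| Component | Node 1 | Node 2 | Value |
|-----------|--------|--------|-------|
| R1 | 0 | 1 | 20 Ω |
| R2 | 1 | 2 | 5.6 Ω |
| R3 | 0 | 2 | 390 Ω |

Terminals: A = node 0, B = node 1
Reduce the network between node 0 (A) and node 1 (B) by series/parallel combination:
  Rs1 = R3 + R2 (series, joined only at node 2) = 390 + 5.6 = 395.6 Ω
  Rp1 = R1 ‖ Rs1 (parallel, both between nodes 0 and 1) = 1/(1/20 + 1/395.6) = 19.04 Ω
R_eq = 19.04 Ω

Final answer: 19.04 Ω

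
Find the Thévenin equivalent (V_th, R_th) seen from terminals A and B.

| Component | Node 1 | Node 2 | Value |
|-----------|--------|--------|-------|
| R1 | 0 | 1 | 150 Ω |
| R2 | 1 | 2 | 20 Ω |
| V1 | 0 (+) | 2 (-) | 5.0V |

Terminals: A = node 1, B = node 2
Step 1 — V_th is the open-circuit voltage V_A - V_B (nothing connected across the terminals).
Nodal analysis, taking node 2 as the 0 V reference.
Source V1 fixes V_0 = 5 V.
KCL at each unknown node (sum of currents leaving = 0; resistances in Ω):
  Node 1: (V_1 - 5)/150 + (V_1 - 0)/20 = 0
Collecting terms: 0.05667 × V_1 = 0.03333  =>  V_1 = 0.5882 V
V_th = V_1 - V_2 = 0.5882 - 0 = 0.5882 V
Step 2 — R_th: zero the source — replace V1 by a short circuit (node 2 merges into node 0) — and find the resistance seen between A (node 1) and B (node 0).
Reduce the network between node 1 (A) and node 0 (B) by series/parallel combination:
  Rp1 = R1 ‖ R2 (parallel, both between nodes 0 and 1) = 1/(1/150 + 1/20) = 17.65 Ω
R_th = 17.65 Ω

Final answer: V_th = 0.5882 V, R_th = 17.65 Ω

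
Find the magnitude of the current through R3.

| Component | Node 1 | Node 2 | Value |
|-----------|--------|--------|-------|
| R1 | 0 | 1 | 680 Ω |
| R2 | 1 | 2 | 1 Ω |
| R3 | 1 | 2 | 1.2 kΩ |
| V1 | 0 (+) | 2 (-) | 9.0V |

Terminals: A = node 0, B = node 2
Nodal analysis, taking node 2 as the 0 V reference.
Source V1 fixes V_0 = 9 V.
KCL at each unknown node (sum of currents leaving = 0; resistances in Ω):
  Node 1: (V_1 - 9)/680 + (V_1 - 0)/1 + (V_1 - 0)/1200 = 0
Collecting terms: 1.002 × V_1 = 0.01324  =>  V_1 = 0.0132 V
I_R3 = (V_1 - V_2)/R3 = (0.0132 - 0)/1200 = 0.000011 A
|I_R3| = 0.000011 A

Final answer: |I_R3| = 1.1e-05 A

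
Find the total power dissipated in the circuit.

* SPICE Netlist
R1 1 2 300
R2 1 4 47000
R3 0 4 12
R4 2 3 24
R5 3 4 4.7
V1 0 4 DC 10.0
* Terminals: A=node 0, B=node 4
Nodal analysis, taking node 4 as the 0 V reference.
Source V1 fixes V_0 = 10 V.
KCL at each unknown node (sum of currents leaving = 0; resistances in Ω):
  Node 1: (V_1 - V_2)/300 + (V_1 - 0)/47000 = 0
  Node 2: (V_2 - V_1)/300 + (V_2 - V_3)/24 = 0
  Node 3: (V_3 - V_2)/24 + (V_3 - 0)/4.7 = 0
Collecting terms (coefficients in siemens):
  0.003355·V_1 - 0.003333·V_2 = 0
  0.045·V_2 - 0.003333·V_1 - 0.04167·V_3 = 0
  0.2544·V_3 - 0.04167·V_2 = 0
Solving these 3 simultaneous equations (Gaussian elimination) gives:
  V_1 = 0 V, V_2 = 0 V, V_3 = 0 V
Power in each resistor, P = (ΔV)²/R:
  P_R1 = (0 - 0)²/300 = 0 W
  P_R2 = (0 - 0)²/47000 = 0 W
  P_R3 = (10 - 0)²/12 = 8.333 W
  P_R4 = (0 - 0)²/24 = 0 W
  P_R5 = (0 - 0)²/4.7 = 0 W
P_total = P_R1 + P_R2 + P_R3 + P_R4 + P_R5 = 8.333 W

Final answer: 8.333 W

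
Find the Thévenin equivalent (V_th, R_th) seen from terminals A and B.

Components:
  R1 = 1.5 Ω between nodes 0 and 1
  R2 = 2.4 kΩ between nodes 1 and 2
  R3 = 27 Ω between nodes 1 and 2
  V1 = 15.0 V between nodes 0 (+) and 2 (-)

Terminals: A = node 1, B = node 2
Step 1 — V_th is the open-circuit voltage V_A - V_B (nothing connected across the terminals).
Nodal analysis, taking node 2 as the 0 V reference.
Source V1 fixes V_0 = 15 V.
KCL at each unknown node (sum of currents leaving = 0; resistances in Ω):
  Node 1: (V_1 - 15)/1.5 + (V_1 - 0)/2400 + (V_1 - 0)/27 = 0
Collecting terms: 0.7041 × V_1 = 10  =>  V_1 = 14.2 V
V_th = V_1 - V_2 = 14.2 - 0 = 14.2 V
Step 2 — R_th: zero the source — replace V1 by a short circuit (node 2 merges into node 0) — and find the resistance seen between A (node 1) and B (node 0).
Reduce the network between node 1 (A) and node 0 (B) by series/parallel combination:
  Rp1 = R1 ‖ R2 ‖ R3 (parallel, all between nodes 0 and 1) = 1/(1/1.5 + 1/2400 + 1/27) = 1.42 Ω
R_th = 1.42 Ω

Final answer: V_th = 14.2 V, R_th = 1.42 Ω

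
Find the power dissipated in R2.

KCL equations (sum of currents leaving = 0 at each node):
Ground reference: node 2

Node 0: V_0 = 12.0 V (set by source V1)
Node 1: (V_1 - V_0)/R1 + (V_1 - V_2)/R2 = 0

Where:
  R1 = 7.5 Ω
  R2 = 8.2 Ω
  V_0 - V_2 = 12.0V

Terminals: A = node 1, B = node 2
Nodal analysis, taking node 2 as the 0 V reference.
Source V1 fixes V_0 = 12 V.
KCL at each unknown node (sum of currents leaving = 0; resistances in Ω):
  Node 1: (V_1 - 12)/7.5 + (V_1 - 0)/8.2 = 0
Collecting terms: 0.2553 × V_1 = 1.6  =>  V_1 = 6.268 V
I_R2 = (V_1 - V_2)/R2 = (6.268 - 0)/8.2 = 0.7643 A
P_R2 = I_R2² × R2 = (0.7643)² × 8.2 = 4.79 W

Final answer: 4.79 W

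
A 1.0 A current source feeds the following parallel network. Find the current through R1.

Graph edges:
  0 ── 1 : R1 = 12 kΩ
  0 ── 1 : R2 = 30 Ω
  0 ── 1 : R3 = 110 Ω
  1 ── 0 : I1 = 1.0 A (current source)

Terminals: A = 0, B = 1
All resistors sit directly between nodes 0 and 1, so they are in parallel and share one voltage V; the full source current 1 A splits among them.
1/R_par = 1/12000 + 1/30 + 1/110 = 0.04251 S  =>  R_par = 23.53 Ω
V = I × R_par = 1 × 23.53 = 23.53 V
I_R1 = V/R1 = 23.53/12000 = 0.00196 A

Final answer: 0.00196 A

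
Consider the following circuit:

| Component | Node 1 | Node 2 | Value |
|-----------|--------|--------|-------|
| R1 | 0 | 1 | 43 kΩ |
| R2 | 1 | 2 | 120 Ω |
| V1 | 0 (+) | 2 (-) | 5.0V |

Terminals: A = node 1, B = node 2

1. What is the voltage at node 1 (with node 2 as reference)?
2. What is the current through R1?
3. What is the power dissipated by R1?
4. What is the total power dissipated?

Nodal analysis, taking node 2 as the 0 V reference.
Source V1 fixes V_0 = 5 V.
KCL at each unknown node (sum of currents leaving = 0; resistances in Ω):
  Node 1: (V_1 - 5)/43000 + (V_1 - 0)/120 = 0
Collecting terms: 0.008357 × V_1 = 0.0001163  =>  V_1 = 0.01391 V
Part 1:
  Read off the nodal solution: V_1 = 0.01391 V
Part 2:
  I_R1 = (V_0 - V_1)/R1 = (5 - 0.01391)/43000 = 0.000116 A
  Magnitude: I_R1 = 0.000116 A
Part 3:
  I_R1 = (V_0 - V_1)/R1 = (5 - 0.01391)/43000 = 0.000116 A
  P_R1 = I_R1² × R1 = (0.000116)² × 43000 = 0.0005782 W
Part 4:
  Power in each resistor, P = (ΔV)²/R:
    P_R1 = (5 - 0.01391)²/43000 = 0.0005782 W
    P_R2 = (0.01391 - 0)²/120 = 0.000001613 W
  P_total = P_R1 + P_R2 = 0.0005798 W

Final answers:
1. V_1 = 0.01391 V
2. I_R1 = 0.000116 A
3. P_R1 = 0.0005782 W
4. P_total = 0.0005798 W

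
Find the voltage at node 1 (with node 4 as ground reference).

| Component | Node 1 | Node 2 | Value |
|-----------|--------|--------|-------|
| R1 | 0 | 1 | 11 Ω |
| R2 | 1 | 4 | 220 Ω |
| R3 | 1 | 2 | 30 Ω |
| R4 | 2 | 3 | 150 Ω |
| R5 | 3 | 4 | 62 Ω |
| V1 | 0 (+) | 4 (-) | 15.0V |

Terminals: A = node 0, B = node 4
Nodal analysis, taking node 4 as the 0 V reference.
Source V1 fixes V_0 = 15 V.
KCL at each unknown node (sum of currents leaving = 0; resistances in Ω):
  Node 1: (V_1 - 15)/11 + (V_1 - 0)/220 + (V_1 - V_2)/30 = 0
  Node 2: (V_2 - V_1)/30 + (V_2 - V_3)/150 = 0
  Node 3: (V_3 - V_2)/150 + (V_3 - 0)/62 = 0
Collecting terms (coefficients in siemens):
  0.1288·V_1 - 0.03333·V_2 = 1.364
  0.04·V_2 - 0.03333·V_1 - 0.006667·V_3 = 0
  0.0228·V_3 - 0.006667·V_2 = 0
Solving these 3 simultaneous equations (Gaussian elimination) gives:
  V_1 = 13.69 V, V_2 = 12 V, V_3 = 3.508 V
The requested potential is V_1 = 13.69 V.

Final answer: V_1 = 13.69 V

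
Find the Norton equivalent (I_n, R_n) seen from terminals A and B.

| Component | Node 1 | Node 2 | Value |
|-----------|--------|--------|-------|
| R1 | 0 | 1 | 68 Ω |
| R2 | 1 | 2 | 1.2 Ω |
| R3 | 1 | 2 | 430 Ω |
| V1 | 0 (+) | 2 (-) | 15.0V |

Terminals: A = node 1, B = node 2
Find the Thévenin equivalent first; then I_n = V_th/R_th and R_n = R_th.
Step 1 — V_th is the open-circuit voltage V_A - V_B (nothing connected across the terminals).
Nodal analysis, taking node 2 as the 0 V reference.
Source V1 fixes V_0 = 15 V.
KCL at each unknown node (sum of currents leaving = 0; resistances in Ω):
  Node 1: (V_1 - 15)/68 + (V_1 - 0)/1.2 + (V_1 - 0)/430 = 0
Collecting terms: 0.8504 × V_1 = 0.2206  =>  V_1 = 0.2594 V
V_th = V_1 - V_2 = 0.2594 - 0 = 0.2594 V
Step 2 — R_th: zero the source — replace V1 by a short circuit (node 2 merges into node 0) — and find the resistance seen between A (node 1) and B (node 0).
Reduce the network between node 1 (A) and node 0 (B) by series/parallel combination:
  Rp1 = R1 ‖ R2 ‖ R3 (parallel, all between nodes 0 and 1) = 1/(1/68 + 1/1.2 + 1/430) = 1.176 Ω
R_th = 1.176 Ω
I_n = V_th/R_th = 0.2594/1.176 = 0.2206 A, and R_n = R_th = 1.176 Ω

Final answer: I_n = 0.2206 A, R_n = 1.176 Ω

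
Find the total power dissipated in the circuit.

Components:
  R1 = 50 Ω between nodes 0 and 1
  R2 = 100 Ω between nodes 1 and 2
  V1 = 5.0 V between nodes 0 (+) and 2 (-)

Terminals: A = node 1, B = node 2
Nodal analysis, taking node 2 as the 0 V reference.
Source V1 fixes V_0 = 5 V.
KCL at each unknown node (sum of currents leaving = 0; resistances in Ω):
  Node 1: (V_1 - 5)/50 + (V_1 - 0)/100 = 0
Collecting terms: 0.03 × V_1 = 0.1  =>  V_1 = 3.333 V
Power in each resistor, P = (ΔV)²/R:
  P_R1 = (5 - 3.333)²/50 = 0.05556 W
  P_R2 = (3.333 - 0)²/100 = 0.1111 W
P_total = P_R1 + P_R2 = 0.1667 W

Final answer: 0.1667 W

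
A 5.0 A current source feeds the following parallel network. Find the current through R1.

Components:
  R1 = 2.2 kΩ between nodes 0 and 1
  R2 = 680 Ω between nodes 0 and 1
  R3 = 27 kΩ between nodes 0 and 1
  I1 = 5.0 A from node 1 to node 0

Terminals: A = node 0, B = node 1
All resistors sit directly between nodes 0 and 1, so they are in parallel and share one voltage V; the full source current 5 A splits among them.
1/R_par = 1/2200 + 1/680 + 1/27000 = 0.001962 S  =>  R_par = 509.6 Ω
V = I × R_par = 5 × 509.6 = 2548 V
I_R1 = V/R1 = 2548/2200 = 1.158 A

Final answer: 1.158 A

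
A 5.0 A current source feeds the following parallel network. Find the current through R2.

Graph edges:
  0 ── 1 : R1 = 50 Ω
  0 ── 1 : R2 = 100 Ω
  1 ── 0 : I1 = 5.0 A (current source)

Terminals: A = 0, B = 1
All resistors sit directly between nodes 0 and 1, so they are in parallel and share one voltage V; the full source current 5 A splits among them.
1/R_par = 1/50 + 1/100 = 0.03 S  =>  R_par = 33.33 Ω
V = I × R_par = 5 × 33.33 = 166.7 V
I_R2 = V/R2 = 166.7/100 = 1.667 A

Final answer: 1.667 A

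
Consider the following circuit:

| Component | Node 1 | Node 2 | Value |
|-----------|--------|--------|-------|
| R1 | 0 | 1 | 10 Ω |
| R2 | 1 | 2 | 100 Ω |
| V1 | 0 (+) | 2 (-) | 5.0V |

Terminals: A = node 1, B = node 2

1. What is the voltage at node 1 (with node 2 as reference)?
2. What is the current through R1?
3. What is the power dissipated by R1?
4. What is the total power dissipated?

Nodal analysis, taking node 2 as the 0 V reference.
Source V1 fixes V_0 = 5 V.
KCL at each unknown node (sum of currents leaving = 0; resistances in Ω):
  Node 1: (V_1 - 5)/10 + (V_1 - 0)/100 = 0
Collecting terms: 0.11 × V_1 = 0.5  =>  V_1 = 4.545 V
Part 1:
  Read off the nodal solution: V_1 = 4.545 V
Part 2:
  I_R1 = (V_0 - V_1)/R1 = (5 - 4.545)/10 = 0.04545 A
  Magnitude: I_R1 = 0.04545 A
Part 3:
  I_R1 = (V_0 - V_1)/R1 = (5 - 4.545)/10 = 0.04545 A
  P_R1 = I_R1² × R1 = (0.04545)² × 10 = 0.02066 W
Part 4:
  Power in each resistor, P = (ΔV)²/R:
    P_R1 = (5 - 4.545)²/10 = 0.02066 W
    P_R2 = (4.545 - 0)²/100 = 0.2066 W
  P_total = P_R1 + P_R2 = 0.2273 W

Final answers:
1. V_1 = 4.545 V
2. I_R1 = 0.04545 A
3. P_R1 = 0.02066 W
4. P_total = 0.2273 W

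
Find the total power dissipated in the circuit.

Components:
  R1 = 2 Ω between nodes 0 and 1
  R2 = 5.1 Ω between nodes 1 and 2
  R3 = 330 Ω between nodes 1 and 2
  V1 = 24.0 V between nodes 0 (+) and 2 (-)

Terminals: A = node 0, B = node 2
Nodal analysis, taking node 2 as the 0 V reference.
Source V1 fixes V_0 = 24 V.
KCL at each unknown node (sum of currents leaving = 0; resistances in Ω):
  Node 1: (V_1 - 24)/2 + (V_1 - 0)/5.1 + (V_1 - 0)/330 = 0
Collecting terms: 0.6991 × V_1 = 12  =>  V_1 = 17.16 V
Power in each resistor, P = (ΔV)²/R:
  P_R1 = (24 - 17.16)²/2 = 23.36 W
  P_R2 = (17.16 - 0)²/5.1 = 57.77 W
  P_R3 = (17.16 - 0)²/330 = 0.8928 W
P_total = P_R1 + P_R2 + P_R3 = 82.02 W

Final answer: 82.02 W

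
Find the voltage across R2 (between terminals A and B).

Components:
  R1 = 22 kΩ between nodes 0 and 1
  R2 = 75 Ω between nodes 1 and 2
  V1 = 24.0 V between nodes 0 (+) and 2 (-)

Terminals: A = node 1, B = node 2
R1 and R2 are in series across V1 (node 0 → node 1 → node 2), and the output A–B is taken across R2, so this is a voltage divider.
Series current: I = V1/(R1 + R2) = 24/(22000 + 75) = 24/22080 = 0.001087 A
V_R2 = I × R2 = V1 × R2/(R1 + R2) = 24 × 75/22080 = 0.08154 V

Final answer: 0.08154 V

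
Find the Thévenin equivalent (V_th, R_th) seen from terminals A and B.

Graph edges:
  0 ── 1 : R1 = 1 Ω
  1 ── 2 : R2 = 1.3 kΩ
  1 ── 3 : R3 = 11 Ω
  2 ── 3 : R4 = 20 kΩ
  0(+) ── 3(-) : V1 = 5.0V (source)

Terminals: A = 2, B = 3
Step 1 — V_th is the open-circuit voltage V_A - V_B (nothing connected across the terminals).
Nodal analysis, taking node 3 as the 0 V reference.
Source V1 fixes V_0 = 5 V.
KCL at each unknown node (sum of currents leaving = 0; resistances in Ω):
  Node 1: (V_1 - 5)/1 + (V_1 - V_2)/1300 + (V_1 - 0)/11 = 0
  Node 2: (V_2 - V_1)/1300 + (V_2 - 0)/20000 = 0
Collecting terms (coefficients in siemens):
  1.092·V_1 - 0.0007692·V_2 = 5
  0.0008192·V_2 - 0.0007692·V_1 = 0
Determinant D = (1.092)(0.0008192) - (-0.0007692)(-0.0007692) = 0.0008937
V_1 = [(5)(0.0008192) - (-0.0007692)(0)]/D = 4.583 V
V_2 = [(1.092)(0) - (5)(-0.0007692)]/D = 4.303 V
V_th = V_2 - V_3 = 4.303 - 0 = 4.303 V
Step 2 — R_th: zero the source — replace V1 by a short circuit (node 3 merges into node 0) — and find the resistance seen between A (node 2) and B (node 0).
Reduce the network between node 2 (A) and node 0 (B) by series/parallel combination:
  Rp1 = R1 ‖ R3 (parallel, both between nodes 0 and 1) = 1/(1/1 + 1/11) = 0.9167 Ω
  Rs1 = R2 + Rp1 (series, joined only at node 1) = 1300 + 0.9167 = 1301 Ω
  Rp2 = R4 ‖ Rs1 (parallel, both between nodes 0 and 2) = 1/(1/20000 + 1/1301) = 1221 Ω
R_th = 1.221 kΩ

Final answer: V_th = 4.303 V, R_th = 1.221 kΩ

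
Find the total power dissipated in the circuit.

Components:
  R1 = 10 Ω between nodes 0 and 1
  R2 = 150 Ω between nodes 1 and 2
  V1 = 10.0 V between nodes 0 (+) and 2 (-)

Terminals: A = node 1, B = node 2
Nodal analysis, taking node 2 as the 0 V reference.
Source V1 fixes V_0 = 10 V.
KCL at each unknown node (sum of currents leaving = 0; resistances in Ω):
  Node 1: (V_1 - 10)/10 + (V_1 - 0)/150 = 0
Collecting terms: 0.1067 × V_1 = 1  =>  V_1 = 9.375 V
Power in each resistor, P = (ΔV)²/R:
  P_R1 = (10 - 9.375)²/10 = 0.03906 W
  P_R2 = (9.375 - 0)²/150 = 0.5859 W
P_total = P_R1 + P_R2 = 0.625 W

Final answer: 0.625 W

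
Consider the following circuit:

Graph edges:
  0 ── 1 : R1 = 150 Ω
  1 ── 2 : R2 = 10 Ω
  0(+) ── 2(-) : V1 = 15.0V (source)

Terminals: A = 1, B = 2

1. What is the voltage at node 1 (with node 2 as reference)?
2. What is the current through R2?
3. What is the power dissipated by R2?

Nodal analysis, taking node 2 as the 0 V reference.
Source V1 fixes V_0 = 15 V.
KCL at each unknown node (sum of currents leaving = 0; resistances in Ω):
  Node 1: (V_1 - 15)/150 + (V_1 - 0)/10 = 0
Collecting terms: 0.1067 × V_1 = 0.1  =>  V_1 = 0.9375 V
Part 1:
  Read off the nodal solution: V_1 = 0.9375 V
Part 2:
  I_R2 = (V_1 - V_2)/R2 = (0.9375 - 0)/10 = 0.09375 A
  Magnitude: I_R2 = 0.09375 A
Part 3:
  I_R2 = (V_1 - V_2)/R2 = (0.9375 - 0)/10 = 0.09375 A
  P_R2 = I_R2² × R2 = (0.09375)² × 10 = 0.08789 W

Final answers:
1. V_1 = 0.9375 V
2. I_R2 = 0.09375 A
3. P_R2 = 0.08789 W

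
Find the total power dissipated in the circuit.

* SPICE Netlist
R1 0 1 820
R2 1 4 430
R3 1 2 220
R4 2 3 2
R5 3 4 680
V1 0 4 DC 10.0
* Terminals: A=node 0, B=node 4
Nodal analysis, taking node 4 as the 0 V reference.
Source V1 fixes V_0 = 10 V.
KCL at each unknown node (sum of currents leaving = 0; resistances in Ω):
  Node 1: (V_1 - 10)/820 + (V_1 - 0)/430 + (V_1 - V_2)/220 = 0
  Node 2: (V_2 - V_1)/220 + (V_2 - V_3)/2 = 0
  Node 3: (V_3 - V_2)/2 + (V_3 - 0)/680 = 0
Collecting terms (coefficients in siemens):
  0.008091·V_1 - 0.004545·V_2 = 0.0122
  0.5045·V_2 - 0.004545·V_1 - 0.5·V_3 = 0
  0.5015·V_3 - 0.5·V_2 = 0
Solving these 3 simultaneous equations (Gaussian elimination) gives:
  V_1 = 2.62 V, V_2 = 1.981 V, V_3 = 1.976 V
Power in each resistor, P = (ΔV)²/R:
  P_R1 = (10 - 2.62)²/820 = 0.06641 W
  P_R2 = (2.62 - 0)²/430 = 0.01597 W
  P_R3 = (2.62 - 1.981)²/220 = 0.001857 W
  P_R4 = (1.981 - 1.976)²/2 = 0.00001688 W
  P_R5 = (1.976 - 0)²/680 = 0.005739 W
P_total = P_R1 + P_R2 + P_R3 + P_R4 + P_R5 = 0.08999 W

Final answer: 0.08999 W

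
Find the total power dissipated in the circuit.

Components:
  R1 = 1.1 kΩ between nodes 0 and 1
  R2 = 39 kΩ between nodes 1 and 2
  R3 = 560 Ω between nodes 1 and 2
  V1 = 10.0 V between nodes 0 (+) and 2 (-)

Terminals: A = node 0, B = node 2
Nodal analysis, taking node 2 as the 0 V reference.
Source V1 fixes V_0 = 10 V.
KCL at each unknown node (sum of currents leaving = 0; resistances in Ω):
  Node 1: (V_1 - 10)/1100 + (V_1 - 0)/39000 + (V_1 - 0)/560 = 0
Collecting terms: 0.00272 × V_1 = 0.009091  =>  V_1 = 3.342 V
Power in each resistor, P = (ΔV)²/R:
  P_R1 = (10 - 3.342)²/1100 = 0.0403 W
  P_R2 = (3.342 - 0)²/39000 = 0.0002863 W
  P_R3 = (3.342 - 0)²/560 = 0.01994 W
P_total = P_R1 + P_R2 + P_R3 = 0.06053 W

Final answer: 0.06053 W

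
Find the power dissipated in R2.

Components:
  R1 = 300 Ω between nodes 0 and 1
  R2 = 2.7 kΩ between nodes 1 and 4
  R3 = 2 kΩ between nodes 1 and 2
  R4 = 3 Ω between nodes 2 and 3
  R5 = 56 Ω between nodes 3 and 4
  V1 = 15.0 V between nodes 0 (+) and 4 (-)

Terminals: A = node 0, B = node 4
Nodal analysis, taking node 4 as the 0 V reference.
Source V1 fixes V_0 = 15 V.
KCL at each unknown node (sum of currents leaving = 0; resistances in Ω):
  Node 1: (V_1 - 15)/300 + (V_1 - 0)/2700 + (V_1 - V_2)/2000 = 0
  Node 2: (V_2 - V_1)/2000 + (V_2 - V_3)/3 = 0
  Node 3: (V_3 - V_2)/3 + (V_3 - 0)/56 = 0
Collecting terms (coefficients in siemens):
  0.004204·V_1 - 0.0005·V_2 = 0.05
  0.3338·V_2 - 0.0005·V_1 - 0.3333·V_3 = 0
  0.3512·V_3 - 0.3333·V_2 = 0
Solving these 3 simultaneous equations (Gaussian elimination) gives:
  V_1 = 11.93 V, V_2 = 0.342 V, V_3 = 0.3246 V
I_R2 = (V_1 - V_4)/R2 = (11.93 - 0)/2700 = 0.00442 A
P_R2 = I_R2² × R2 = (0.00442)² × 2700 = 0.05276 W

Final answer: 0.05276 W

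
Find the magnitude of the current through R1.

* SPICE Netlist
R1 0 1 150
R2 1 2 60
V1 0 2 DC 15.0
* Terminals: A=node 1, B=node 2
Nodal analysis, taking node 2 as the 0 V reference.
Source V1 fixes V_0 = 15 V.
KCL at each unknown node (sum of currents leaving = 0; resistances in Ω):
  Node 1: (V_1 - 15)/150 + (V_1 - 0)/60 = 0
Collecting terms: 0.02333 × V_1 = 0.1  =>  V_1 = 4.286 V
I_R1 = (V_0 - V_1)/R1 = (15 - 4.286)/150 = 0.07143 A
|I_R1| = 0.07143 A

Final answer: |I_R1| = 0.07143 A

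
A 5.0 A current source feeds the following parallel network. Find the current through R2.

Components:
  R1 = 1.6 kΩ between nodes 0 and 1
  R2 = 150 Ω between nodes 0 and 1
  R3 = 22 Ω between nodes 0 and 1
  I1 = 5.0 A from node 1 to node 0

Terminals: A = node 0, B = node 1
All resistors sit directly between nodes 0 and 1, so they are in parallel and share one voltage V; the full source current 5 A splits among them.
1/R_par = 1/1600 + 1/150 + 1/22 = 0.05275 S  =>  R_par = 18.96 Ω
V = I × R_par = 5 × 18.96 = 94.79 V
I_R2 = V/R2 = 94.79/150 = 0.632 A

Final answer: 0.632 A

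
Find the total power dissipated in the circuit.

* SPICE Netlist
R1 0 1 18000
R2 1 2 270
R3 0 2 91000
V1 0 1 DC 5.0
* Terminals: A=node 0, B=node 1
Nodal analysis, taking node 1 as the 0 V reference.
Source V1 fixes V_0 = 5 V.
KCL at each unknown node (sum of currents leaving = 0; resistances in Ω):
  Node 2: (V_2 - 0)/270 + (V_2 - 5)/91000 = 0
Collecting terms: 0.003715 × V_2 = 0.00005495  =>  V_2 = 0.01479 V
Power in each resistor, P = (ΔV)²/R:
  P_R1 = (5 - 0)²/18000 = 0.001389 W
  P_R2 = (0 - 0.01479)²/270 = 0.0000008103 W
  P_R3 = (5 - 0.01479)²/91000 = 0.0002731 W
P_total = P_R1 + P_R2 + P_R3 = 0.001663 W

Final answer: 0.001663 W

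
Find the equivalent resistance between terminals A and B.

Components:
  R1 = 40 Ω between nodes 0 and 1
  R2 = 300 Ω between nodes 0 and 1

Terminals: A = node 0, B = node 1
Reduce the network between node 0 (A) and node 1 (B) by series/parallel combination:
  Rp1 = R1 ‖ R2 (parallel, both between nodes 0 and 1) = 1/(1/40 + 1/300) = 35.29 Ω
R_eq = 35.29 Ω

Final answer: 35.29 Ω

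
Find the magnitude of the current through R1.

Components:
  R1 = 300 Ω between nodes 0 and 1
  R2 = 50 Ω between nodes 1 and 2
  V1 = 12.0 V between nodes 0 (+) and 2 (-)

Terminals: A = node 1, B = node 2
Nodal analysis, taking node 2 as the 0 V reference.
Source V1 fixes V_0 = 12 V.
KCL at each unknown node (sum of currents leaving = 0; resistances in Ω):
  Node 1: (V_1 - 12)/300 + (V_1 - 0)/50 = 0
Collecting terms: 0.02333 × V_1 = 0.04  =>  V_1 = 1.714 V
I_R1 = (V_0 - V_1)/R1 = (12 - 1.714)/300 = 0.03429 A
|I_R1| = 0.03429 A

Final answer: |I_R1| = 0.03429 A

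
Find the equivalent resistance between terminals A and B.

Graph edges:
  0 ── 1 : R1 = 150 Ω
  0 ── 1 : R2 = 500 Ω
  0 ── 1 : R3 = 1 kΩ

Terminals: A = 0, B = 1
Reduce the network between node 0 (A) and node 1 (B) by series/parallel combination:
  Rp1 = R1 ‖ R2 ‖ R3 (parallel, all between nodes 0 and 1) = 1/(1/150 + 1/500 + 1/1000) = 103.4 Ω
R_eq = 103.4 Ω

Final answer: 103.4 Ω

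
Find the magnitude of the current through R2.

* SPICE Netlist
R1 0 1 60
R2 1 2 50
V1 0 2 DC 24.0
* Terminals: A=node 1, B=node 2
Nodal analysis, taking node 2 as the 0 V reference.
Source V1 fixes V_0 = 24 V.
KCL at each unknown node (sum of currents leaving = 0; resistances in Ω):
  Node 1: (V_1 - 24)/60 + (V_1 - 0)/50 = 0
Collecting terms: 0.03667 × V_1 = 0.4  =>  V_1 = 10.91 V
I_R2 = (V_1 - V_2)/R2 = (10.91 - 0)/50 = 0.2182 A
|I_R2| = 0.2182 A

Final answer: |I_R2| = 0.2182 A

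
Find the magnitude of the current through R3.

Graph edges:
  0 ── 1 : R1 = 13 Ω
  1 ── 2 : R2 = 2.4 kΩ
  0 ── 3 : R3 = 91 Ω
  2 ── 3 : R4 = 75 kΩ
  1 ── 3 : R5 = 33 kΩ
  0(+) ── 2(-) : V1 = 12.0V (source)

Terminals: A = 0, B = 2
Nodal analysis, taking node 2 as the 0 V reference.
Source V1 fixes V_0 = 12 V.
KCL at each unknown node (sum of currents leaving = 0; resistances in Ω):
  Node 1: (V_1 - 12)/13 + (V_1 - 0)/2400 + (V_1 - V_3)/33000 = 0
  Node 3: (V_3 - 12)/91 + (V_3 - 0)/75000 + (V_3 - V_1)/33000 = 0
Collecting terms (coefficients in siemens):
  0.07737·V_1 - 0.0000303·V_3 = 0.9231
  0.01103·V_3 - 0.0000303·V_1 = 0.1319
Determinant D = (0.07737)(0.01103) - (-0.0000303)(-0.0000303) = 0.0008536
V_1 = [(0.9231)(0.01103) - (-0.0000303)(0.1319)]/D = 11.94 V
V_3 = [(0.07737)(0.1319) - (0.9231)(-0.0000303)]/D = 11.99 V
I_R3 = (V_0 - V_3)/R3 = (12 - 11.99)/91 = 0.0001613 A
|I_R3| = 0.0001613 A

Final answer: |I_R3| = 0.0001613 A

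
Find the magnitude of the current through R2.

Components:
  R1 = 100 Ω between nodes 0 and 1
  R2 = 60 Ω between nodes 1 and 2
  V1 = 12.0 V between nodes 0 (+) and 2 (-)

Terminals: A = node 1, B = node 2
Nodal analysis, taking node 2 as the 0 V reference.
Source V1 fixes V_0 = 12 V.
KCL at each unknown node (sum of currents leaving = 0; resistances in Ω):
  Node 1: (V_1 - 12)/100 + (V_1 - 0)/60 = 0
Collecting terms: 0.02667 × V_1 = 0.12  =>  V_1 = 4.5 V
I_R2 = (V_1 - V_2)/R2 = (4.5 - 0)/60 = 0.075 A
|I_R2| = 0.075 A

Final answer: |I_R2| = 0.075 A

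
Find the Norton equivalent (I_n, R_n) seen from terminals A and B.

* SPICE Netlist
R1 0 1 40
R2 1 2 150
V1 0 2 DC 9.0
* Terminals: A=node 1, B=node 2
Find the Thévenin equivalent first; then I_n = V_th/R_th and R_n = R_th.
Step 1 — V_th is the open-circuit voltage V_A - V_B (nothing connected across the terminals).
Nodal analysis, taking node 2 as the 0 V reference.
Source V1 fixes V_0 = 9 V.
KCL at each unknown node (sum of currents leaving = 0; resistances in Ω):
  Node 1: (V_1 - 9)/40 + (V_1 - 0)/150 = 0
Collecting terms: 0.03167 × V_1 = 0.225  =>  V_1 = 7.105 V
V_th = V_1 - V_2 = 7.105 - 0 = 7.105 V
Step 2 — R_th: zero the source — replace V1 by a short circuit (node 2 merges into node 0) — and find the resistance seen between A (node 1) and B (node 0).
Reduce the network between node 1 (A) and node 0 (B) by series/parallel combination:
  Rp1 = R1 ‖ R2 (parallel, both between nodes 0 and 1) = 1/(1/40 + 1/150) = 31.58 Ω
R_th = 31.58 Ω
I_n = V_th/R_th = 7.105/31.58 = 0.225 A, and R_n = R_th = 31.58 Ω

Final answer: I_n = 0.225 A, R_n = 31.58 Ω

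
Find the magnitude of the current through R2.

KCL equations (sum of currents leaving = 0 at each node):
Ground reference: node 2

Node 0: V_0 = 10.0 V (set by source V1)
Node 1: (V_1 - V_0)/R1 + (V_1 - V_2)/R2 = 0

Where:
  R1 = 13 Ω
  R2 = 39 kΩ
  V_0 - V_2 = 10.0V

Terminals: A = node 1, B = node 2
Nodal analysis, taking node 2 as the 0 V reference.
Source V1 fixes V_0 = 10 V.
KCL at each unknown node (sum of currents leaving = 0; resistances in Ω):
  Node 1: (V_1 - 10)/13 + (V_1 - 0)/39000 = 0
Collecting terms: 0.07695 × V_1 = 0.7692  =>  V_1 = 9.997 V
I_R2 = (V_1 - V_2)/R2 = (9.997 - 0)/39000 = 0.0002563 A
|I_R2| = 0.0002563 A

Final answer: |I_R2| = 0.0002563 A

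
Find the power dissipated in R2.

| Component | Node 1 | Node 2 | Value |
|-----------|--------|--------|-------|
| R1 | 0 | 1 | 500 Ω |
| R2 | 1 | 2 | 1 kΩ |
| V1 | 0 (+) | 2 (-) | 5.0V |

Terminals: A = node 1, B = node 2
Nodal analysis, taking node 2 as the 0 V reference.
Source V1 fixes V_0 = 5 V.
KCL at each unknown node (sum of currents leaving = 0; resistances in Ω):
  Node 1: (V_1 - 5)/500 + (V_1 - 0)/1000 = 0
Collecting terms: 0.003 × V_1 = 0.01  =>  V_1 = 3.333 V
I_R2 = (V_1 - V_2)/R2 = (3.333 - 0)/1000 = 0.003333 A
P_R2 = I_R2² × R2 = (0.003333)² × 1000 = 0.01111 W

Final answer: 0.01111 W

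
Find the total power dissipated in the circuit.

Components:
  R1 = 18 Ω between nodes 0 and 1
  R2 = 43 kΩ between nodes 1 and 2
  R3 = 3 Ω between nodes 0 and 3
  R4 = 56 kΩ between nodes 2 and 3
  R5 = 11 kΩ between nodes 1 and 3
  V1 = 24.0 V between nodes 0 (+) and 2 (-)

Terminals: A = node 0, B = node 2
Nodal analysis, taking node 2 as the 0 V reference.
Source V1 fixes V_0 = 24 V.
KCL at each unknown node (sum of currents leaving = 0; resistances in Ω):
  Node 1: (V_1 - 24)/18 + (V_1 - 0)/43000 + (V_1 - V_3)/11000 = 0
  Node 3: (V_3 - 24)/3 + (V_3 - 0)/56000 + (V_3 - V_1)/11000 = 0
Collecting terms (coefficients in siemens):
  0.05567·V_1 - 0.00009091·V_3 = 1.333
  0.3334·V_3 - 0.00009091·V_1 = 8
Determinant D = (0.05567)(0.3334) - (-0.00009091)(-0.00009091) = 0.01856
V_1 = [(1.333)(0.3334) - (-0.00009091)(8)]/D = 23.99 V
V_3 = [(0.05567)(8) - (1.333)(-0.00009091)]/D = 24 V
Power in each resistor, P = (ΔV)²/R:
  P_R1 = (24 - 23.99)²/18 = 0.000005587 W
  P_R2 = (23.99 - 0)²/43000 = 0.01338 W
  P_R3 = (24 - 24)²/3 = 0.000000553 W
  P_R4 = (0 - 24)²/56000 = 0.01028 W
  P_R5 = (23.99 - 24)²/11000 = 0.000000006944 W
P_total = P_R1 + P_R2 + P_R3 + P_R4 + P_R5 = 0.02367 W

Final answer: 0.02367 W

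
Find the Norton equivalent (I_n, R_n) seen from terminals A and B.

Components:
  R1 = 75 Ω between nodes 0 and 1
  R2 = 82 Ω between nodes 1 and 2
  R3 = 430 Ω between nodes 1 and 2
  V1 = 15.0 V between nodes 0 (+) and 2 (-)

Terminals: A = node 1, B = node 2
Find the Thévenin equivalent first; then I_n = V_th/R_th and R_n = R_th.
Step 1 — V_th is the open-circuit voltage V_A - V_B (nothing connected across the terminals).
Nodal analysis, taking node 2 as the 0 V reference.
Source V1 fixes V_0 = 15 V.
KCL at each unknown node (sum of currents leaving = 0; resistances in Ω):
  Node 1: (V_1 - 15)/75 + (V_1 - 0)/82 + (V_1 - 0)/430 = 0
Collecting terms: 0.02785 × V_1 = 0.2  =>  V_1 = 7.18 V
V_th = V_1 - V_2 = 7.18 - 0 = 7.18 V
Step 2 — R_th: zero the source — replace V1 by a short circuit (node 2 merges into node 0) — and find the resistance seen between A (node 1) and B (node 0).
Reduce the network between node 1 (A) and node 0 (B) by series/parallel combination:
  Rp1 = R1 ‖ R2 ‖ R3 (parallel, all between nodes 0 and 1) = 1/(1/75 + 1/82 + 1/430) = 35.9 Ω
R_th = 35.9 Ω
I_n = V_th/R_th = 7.18/35.9 = 0.2 A, and R_n = R_th = 35.9 Ω

Final answer: I_n = 0.2 A, R_n = 35.9 Ω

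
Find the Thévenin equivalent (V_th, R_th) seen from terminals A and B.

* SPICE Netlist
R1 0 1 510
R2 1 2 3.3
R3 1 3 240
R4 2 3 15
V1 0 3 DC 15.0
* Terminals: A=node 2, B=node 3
Step 1 — V_th is the open-circuit voltage V_A - V_B (nothing connected across the terminals).
Nodal analysis, taking node 3 as the 0 V reference.
Source V1 fixes V_0 = 15 V.
KCL at each unknown node (sum of currents leaving = 0; resistances in Ω):
  Node 1: (V_1 - 15)/510 + (V_1 - V_2)/3.3 + (V_1 - 0)/240 = 0
  Node 2: (V_2 - V_1)/3.3 + (V_2 - 0)/15 = 0
Collecting terms (coefficients in siemens):
  0.3092·V_1 - 0.303·V_2 = 0.02941
  0.3697·V_2 - 0.303·V_1 = 0
Determinant D = (0.3092)(0.3697) - (-0.303)(-0.303) = 0.02247
V_1 = [(0.02941)(0.3697) - (-0.303)(0)]/D = 0.484 V
V_2 = [(0.3092)(0) - (0.02941)(-0.303)]/D = 0.3967 V
V_th = V_2 - V_3 = 0.3967 - 0 = 0.3967 V
Step 2 — R_th: zero the source — replace V1 by a short circuit (node 3 merges into node 0) — and find the resistance seen between A (node 2) and B (node 0).
Reduce the network between node 2 (A) and node 0 (B) by series/parallel combination:
  Rp1 = R1 ‖ R3 (parallel, both between nodes 0 and 1) = 1/(1/510 + 1/240) = 163.2 Ω
  Rs1 = R2 + Rp1 (series, joined only at node 1) = 3.3 + 163.2 = 166.5 Ω
  Rp2 = R4 ‖ Rs1 (parallel, both between nodes 0 and 2) = 1/(1/15 + 1/166.5) = 13.76 Ω
R_th = 13.76 Ω

Final answer: V_th = 0.3967 V, R_th = 13.76 Ω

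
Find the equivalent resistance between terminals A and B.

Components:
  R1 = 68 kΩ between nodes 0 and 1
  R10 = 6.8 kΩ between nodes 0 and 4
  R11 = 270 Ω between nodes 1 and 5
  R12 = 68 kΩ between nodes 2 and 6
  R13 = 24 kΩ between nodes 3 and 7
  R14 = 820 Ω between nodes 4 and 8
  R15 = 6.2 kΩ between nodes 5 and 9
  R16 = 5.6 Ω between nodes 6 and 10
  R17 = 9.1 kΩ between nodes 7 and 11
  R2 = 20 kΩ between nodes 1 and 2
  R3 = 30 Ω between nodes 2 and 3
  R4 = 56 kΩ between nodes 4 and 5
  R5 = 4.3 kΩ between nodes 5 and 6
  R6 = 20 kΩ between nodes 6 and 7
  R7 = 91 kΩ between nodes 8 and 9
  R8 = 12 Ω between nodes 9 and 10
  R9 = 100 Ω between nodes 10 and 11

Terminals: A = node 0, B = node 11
The network is not a plain series/parallel combination. Inject a 1 A test current into terminal A (node 0) and return it from terminal B (node 11); then R_eq = V_A / (1 A).
Nodal analysis, taking node 11 as the 0 V reference.
Current source I_test pushes 1 A into node 0 and draws it out of node 11.
KCL at each unknown node (sum of currents leaving = 0; resistances in Ω):
  Node 0: (V_0 - V_1)/68000 + (V_0 - V_4)/6800 - 1 = 0
  Node 1: (V_1 - V_0)/68000 + (V_1 - V_2)/20000 + (V_1 - V_5)/270 = 0
  Node 2: (V_2 - V_1)/20000 + (V_2 - V_3)/30 + (V_2 - V_6)/68000 = 0
  Node 3: (V_3 - V_2)/30 + (V_3 - V_7)/24000 = 0
  Node 4: (V_4 - V_0)/6800 + (V_4 - V_5)/56000 + (V_4 - V_8)/820 = 0
  Node 5: (V_5 - V_1)/270 + (V_5 - V_4)/56000 + (V_5 - V_6)/4300 + (V_5 - V_9)/6200 = 0
  Node 6: (V_6 - V_2)/68000 + (V_6 - V_5)/4300 + (V_6 - V_7)/20000 + (V_6 - V_10)/5.6 = 0
  Node 7: (V_7 - V_3)/24000 + (V_7 - V_6)/20000 + (V_7 - 0)/9100 = 0
  Node 8: (V_8 - V_4)/820 + (V_8 - V_9)/91000 = 0
  Node 9: (V_9 - V_5)/6200 + (V_9 - V_8)/91000 + (V_9 - V_10)/12 = 0
  Node 10: (V_10 - V_6)/5.6 + (V_10 - V_9)/12 + (V_10 - 0)/100 = 0
Collecting terms (coefficients in siemens):
  0.0001618·V_0 - 0.00001471·V_1 - 0.0001471·V_4 = 1
  0.003768·V_1 - 0.00001471·V_0 - 0.00005·V_2 - 0.003704·V_5 = 0
  0.0334·V_2 - 0.00005·V_1 - 0.03333·V_3 - 0.00001471·V_6 = 0
  0.03338·V_3 - 0.03333·V_2 - 0.00004167·V_7 = 0
  0.001384·V_4 - 0.0001471·V_0 - 0.00001786·V_5 - 0.00122·V_8 = 0
  0.004115·V_5 - 0.003704·V_1 - 0.00001786·V_4 - 0.0002326·V_6 - 0.0001613·V_9 = 0
  0.1789·V_6 - 0.00001471·V_2 - 0.0002326·V_5 - 0.00005·V_7 - 0.1786·V_10 = 0
  0.0002016·V_7 - 0.00004167·V_3 - 0.00005·V_6 = 0
  0.001231·V_8 - 0.00122·V_4 - 0.00001099·V_9 = 0
  0.08351·V_9 - 0.0001613·V_5 - 0.00001099·V_8 - 0.08333·V_10 = 0
  0.2719·V_10 - 0.1786·V_6 - 0.08333·V_9 = 0
Solving these 11 simultaneous equations (Gaussian elimination) gives:
  V_0 = 27310 V, V_1 = 1975 V, V_2 = 1036 V, V_3 = 1035 V
  V_4 = 23040 V, V_5 = 1887 V, V_6 = 99.82 V, V_7 = 238.7 V
  V_8 = 22830 V, V_9 = 103.8 V, V_10 = 97.38 V
R_eq = V_0 / 1 A = 27310 Ω = 27.31 kΩ

Final answer: 27.31 kΩ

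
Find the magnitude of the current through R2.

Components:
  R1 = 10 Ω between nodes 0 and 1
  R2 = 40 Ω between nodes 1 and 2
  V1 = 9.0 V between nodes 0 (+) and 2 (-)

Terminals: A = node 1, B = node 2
Nodal analysis, taking node 2 as the 0 V reference.
Source V1 fixes V_0 = 9 V.
KCL at each unknown node (sum of currents leaving = 0; resistances in Ω):
  Node 1: (V_1 - 9)/10 + (V_1 - 0)/40 = 0
Collecting terms: 0.125 × V_1 = 0.9  =>  V_1 = 7.2 V
I_R2 = (V_1 - V_2)/R2 = (7.2 - 0)/40 = 0.18 A
|I_R2| = 0.18 A

Final answer: |I_R2| = 0.18 A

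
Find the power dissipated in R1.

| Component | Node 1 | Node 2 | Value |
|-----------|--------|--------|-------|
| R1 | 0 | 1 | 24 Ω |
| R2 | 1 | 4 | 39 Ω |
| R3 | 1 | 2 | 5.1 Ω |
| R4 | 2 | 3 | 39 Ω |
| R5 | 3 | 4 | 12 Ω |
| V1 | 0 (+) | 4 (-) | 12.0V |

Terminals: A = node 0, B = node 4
Nodal analysis, taking node 4 as the 0 V reference.
Source V1 fixes V_0 = 12 V.
KCL at each unknown node (sum of currents leaving = 0; resistances in Ω):
  Node 1: (V_1 - 12)/24 + (V_1 - 0)/39 + (V_1 - V_2)/5.1 = 0
  Node 2: (V_2 - V_1)/5.1 + (V_2 - V_3)/39 = 0
  Node 3: (V_3 - V_2)/39 + (V_3 - 0)/12 = 0
Collecting terms (coefficients in siemens):
  0.2634·V_1 - 0.1961·V_2 = 0.5
  0.2217·V_2 - 0.1961·V_1 - 0.02564·V_3 = 0
  0.109·V_3 - 0.02564·V_2 = 0
Solving these 3 simultaneous equations (Gaussian elimination) gives:
  V_1 = 5.873 V, V_2 = 5.339 V, V_3 = 1.256 V
I_R1 = (V_0 - V_1)/R1 = (12 - 5.873)/24 = 0.2553 A
P_R1 = I_R1² × R1 = (0.2553)² × 24 = 1.564 W

Final answer: 1.564 W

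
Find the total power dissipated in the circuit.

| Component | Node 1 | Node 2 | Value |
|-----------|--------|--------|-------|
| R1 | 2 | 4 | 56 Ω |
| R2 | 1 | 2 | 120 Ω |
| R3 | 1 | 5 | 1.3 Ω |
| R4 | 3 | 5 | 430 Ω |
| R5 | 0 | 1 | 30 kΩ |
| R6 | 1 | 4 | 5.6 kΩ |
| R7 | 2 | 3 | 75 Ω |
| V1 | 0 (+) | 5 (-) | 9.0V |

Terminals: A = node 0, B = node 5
Nodal analysis, taking node 5 as the 0 V reference.
Source V1 fixes V_0 = 9 V.
KCL at each unknown node (sum of currents leaving = 0; resistances in Ω):
  Node 1: (V_1 - V_2)/120 + (V_1 - 0)/1.3 + (V_1 - 9)/30000 + (V_1 - V_4)/5600 = 0
  Node 2: (V_2 - V_4)/56 + (V_2 - V_1)/120 + (V_2 - V_3)/75 = 0
  Node 3: (V_3 - 0)/430 + (V_3 - V_2)/75 = 0
  Node 4: (V_4 - V_2)/56 + (V_4 - V_1)/5600 = 0
Collecting terms (coefficients in siemens):
  0.7778·V_1 - 0.008333·V_2 - 0.0001786·V_4 = 0.0003
  0.03952·V_2 - 0.008333·V_1 - 0.01333·V_3 - 0.01786·V_4 = 0
  0.01566·V_3 - 0.01333·V_2 = 0
  0.01804·V_4 - 0.0001786·V_1 - 0.01786·V_2 = 0
Solving these 4 simultaneous equations (Gaussian elimination) gives:
  V_1 = 0.0003892 V, V_2 = 0.0003157 V, V_3 = 0.0002688 V, V_4 = 0.0003164 V
Power in each resistor, P = (ΔV)²/R:
  P_R1 = (0.0003157 - 0.0003164)²/56 = 0.000000000000009447 W
  P_R2 = (0.0003892 - 0.0003157)²/120 = 0.00000000004497 W
  P_R3 = (0.0003892 - 0)²/1.3 = 0.0000001165 W
  P_R4 = (0.0002688 - 0)²/430 = 0.0000000001681 W
  P_R5 = (9 - 0.0003892)²/30000 = 0.0027 W
  P_R6 = (0.0003892 - 0.0003164)²/5600 = 0.0000000000009447 W
  P_R7 = (0.0003157 - 0.0002688)²/75 = 0.00000000002931 W
P_total = P_R1 + P_R2 + P_R3 + P_R4 + P_R5 + P_R6 + P_R7 = 0.0027 W

Final answer: 0.0027 W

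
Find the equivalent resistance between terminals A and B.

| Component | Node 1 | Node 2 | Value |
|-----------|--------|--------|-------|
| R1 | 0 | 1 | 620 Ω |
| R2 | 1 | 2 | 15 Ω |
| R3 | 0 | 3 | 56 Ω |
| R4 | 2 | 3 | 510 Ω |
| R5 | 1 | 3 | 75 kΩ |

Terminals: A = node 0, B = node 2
The network is not a plain series/parallel combination. Inject a 1 A test current into terminal A (node 0) and return it from terminal B (node 2); then R_eq = V_A / (1 A).
Nodal analysis, taking node 2 as the 0 V reference.
Current source I_test pushes 1 A into node 0 and draws it out of node 2.
KCL at each unknown node (sum of currents leaving = 0; resistances in Ω):
  Node 0: (V_0 - V_1)/620 + (V_0 - V_3)/56 - 1 = 0
  Node 1: (V_1 - V_0)/620 + (V_1 - 0)/15 + (V_1 - V_3)/75000 = 0
  Node 3: (V_3 - V_0)/56 + (V_3 - V_1)/75000 + (V_3 - 0)/510 = 0
Collecting terms (coefficients in siemens):
  0.01947·V_0 - 0.001613·V_1 - 0.01786·V_3 = 1
  0.06829·V_1 - 0.001613·V_0 - 0.00001333·V_3 = 0
  0.01983·V_3 - 0.01786·V_0 - 0.00001333·V_1 = 0
Solving these 3 simultaneous equations (Gaussian elimination) gives:
  V_0 = 298.3 V, V_1 = 7.099 V, V_3 = 268.6 V
R_eq = V_0 / 1 A = 298.3 Ω

Final answer: 298.3 Ω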